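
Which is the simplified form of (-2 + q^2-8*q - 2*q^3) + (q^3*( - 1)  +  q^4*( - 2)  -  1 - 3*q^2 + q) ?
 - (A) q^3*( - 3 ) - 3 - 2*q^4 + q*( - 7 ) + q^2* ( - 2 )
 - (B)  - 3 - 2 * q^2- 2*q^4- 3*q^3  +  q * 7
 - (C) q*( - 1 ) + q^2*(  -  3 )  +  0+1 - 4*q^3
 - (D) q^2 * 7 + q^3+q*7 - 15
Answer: A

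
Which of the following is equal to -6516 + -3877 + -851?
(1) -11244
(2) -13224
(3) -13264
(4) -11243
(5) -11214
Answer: 1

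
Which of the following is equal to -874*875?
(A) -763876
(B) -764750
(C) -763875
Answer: B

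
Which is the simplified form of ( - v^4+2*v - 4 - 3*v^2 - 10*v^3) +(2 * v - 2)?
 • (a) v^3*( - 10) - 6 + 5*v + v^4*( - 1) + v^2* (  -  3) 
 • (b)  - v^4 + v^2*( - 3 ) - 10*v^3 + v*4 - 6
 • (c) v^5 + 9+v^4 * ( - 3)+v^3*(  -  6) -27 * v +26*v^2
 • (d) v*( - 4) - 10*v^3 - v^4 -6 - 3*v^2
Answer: b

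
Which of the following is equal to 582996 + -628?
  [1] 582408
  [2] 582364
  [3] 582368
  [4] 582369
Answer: 3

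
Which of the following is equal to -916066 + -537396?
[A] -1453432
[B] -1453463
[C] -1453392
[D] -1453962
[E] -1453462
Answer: E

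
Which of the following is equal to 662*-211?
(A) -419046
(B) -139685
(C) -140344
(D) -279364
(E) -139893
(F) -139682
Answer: F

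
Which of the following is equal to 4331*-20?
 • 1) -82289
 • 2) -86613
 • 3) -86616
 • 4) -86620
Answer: 4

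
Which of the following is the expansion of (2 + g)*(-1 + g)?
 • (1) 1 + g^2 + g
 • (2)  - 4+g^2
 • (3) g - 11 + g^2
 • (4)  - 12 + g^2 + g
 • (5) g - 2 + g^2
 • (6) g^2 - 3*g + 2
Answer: 5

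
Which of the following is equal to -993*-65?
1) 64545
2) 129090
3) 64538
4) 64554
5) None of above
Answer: 1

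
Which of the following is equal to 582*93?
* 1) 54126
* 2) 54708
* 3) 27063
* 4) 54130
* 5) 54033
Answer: 1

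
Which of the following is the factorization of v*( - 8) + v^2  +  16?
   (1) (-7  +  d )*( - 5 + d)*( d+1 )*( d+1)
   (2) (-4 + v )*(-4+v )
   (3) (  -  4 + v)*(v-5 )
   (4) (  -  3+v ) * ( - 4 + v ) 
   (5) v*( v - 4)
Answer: 2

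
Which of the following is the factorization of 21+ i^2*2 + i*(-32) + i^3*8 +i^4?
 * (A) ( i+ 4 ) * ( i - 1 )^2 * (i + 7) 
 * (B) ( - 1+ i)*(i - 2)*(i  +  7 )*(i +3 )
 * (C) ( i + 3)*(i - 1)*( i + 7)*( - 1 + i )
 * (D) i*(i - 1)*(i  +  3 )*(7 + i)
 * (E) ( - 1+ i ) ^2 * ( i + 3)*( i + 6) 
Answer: C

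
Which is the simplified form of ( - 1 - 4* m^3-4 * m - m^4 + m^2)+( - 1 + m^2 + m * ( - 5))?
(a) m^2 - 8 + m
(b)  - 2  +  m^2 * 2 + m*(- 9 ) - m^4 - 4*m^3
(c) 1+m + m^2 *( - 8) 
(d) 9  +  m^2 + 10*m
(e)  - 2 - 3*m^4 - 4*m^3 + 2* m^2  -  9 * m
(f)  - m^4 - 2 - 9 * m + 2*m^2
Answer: b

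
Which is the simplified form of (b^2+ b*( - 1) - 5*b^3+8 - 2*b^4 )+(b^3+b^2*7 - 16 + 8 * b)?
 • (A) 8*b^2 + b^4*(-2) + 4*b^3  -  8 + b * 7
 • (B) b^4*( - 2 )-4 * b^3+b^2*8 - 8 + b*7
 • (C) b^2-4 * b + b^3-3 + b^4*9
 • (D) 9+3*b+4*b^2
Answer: B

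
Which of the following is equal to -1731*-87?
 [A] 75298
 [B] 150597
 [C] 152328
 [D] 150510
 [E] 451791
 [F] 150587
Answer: B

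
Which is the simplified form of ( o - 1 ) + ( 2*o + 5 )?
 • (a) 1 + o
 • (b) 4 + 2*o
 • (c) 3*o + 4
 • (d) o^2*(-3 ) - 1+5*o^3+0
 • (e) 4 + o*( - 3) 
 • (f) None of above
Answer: c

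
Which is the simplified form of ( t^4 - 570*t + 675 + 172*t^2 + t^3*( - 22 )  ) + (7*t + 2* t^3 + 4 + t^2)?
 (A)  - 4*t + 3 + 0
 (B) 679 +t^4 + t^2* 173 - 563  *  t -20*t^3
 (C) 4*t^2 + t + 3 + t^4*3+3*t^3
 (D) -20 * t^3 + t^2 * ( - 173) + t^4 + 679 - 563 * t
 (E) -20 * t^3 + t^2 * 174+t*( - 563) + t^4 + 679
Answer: B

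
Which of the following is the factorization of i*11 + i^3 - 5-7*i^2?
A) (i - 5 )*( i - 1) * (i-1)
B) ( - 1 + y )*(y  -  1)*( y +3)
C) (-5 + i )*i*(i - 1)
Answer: A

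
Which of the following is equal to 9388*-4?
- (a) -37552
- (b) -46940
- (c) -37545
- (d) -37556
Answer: a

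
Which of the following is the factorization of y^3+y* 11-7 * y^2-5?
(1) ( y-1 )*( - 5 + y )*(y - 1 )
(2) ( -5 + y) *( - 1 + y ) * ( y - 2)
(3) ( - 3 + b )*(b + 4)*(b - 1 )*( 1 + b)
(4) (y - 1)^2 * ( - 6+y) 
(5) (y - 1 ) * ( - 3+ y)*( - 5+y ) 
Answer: 1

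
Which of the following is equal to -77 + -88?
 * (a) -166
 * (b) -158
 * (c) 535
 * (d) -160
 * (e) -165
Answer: e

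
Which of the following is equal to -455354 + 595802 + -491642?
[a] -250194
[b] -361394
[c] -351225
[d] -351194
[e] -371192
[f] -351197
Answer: d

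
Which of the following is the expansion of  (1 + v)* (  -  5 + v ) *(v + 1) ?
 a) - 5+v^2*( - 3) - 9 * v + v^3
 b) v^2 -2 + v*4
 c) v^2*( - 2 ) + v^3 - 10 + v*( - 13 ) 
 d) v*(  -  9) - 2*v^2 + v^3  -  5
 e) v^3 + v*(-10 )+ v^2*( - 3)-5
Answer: a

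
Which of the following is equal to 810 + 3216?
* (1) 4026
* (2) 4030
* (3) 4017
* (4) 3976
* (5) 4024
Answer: 1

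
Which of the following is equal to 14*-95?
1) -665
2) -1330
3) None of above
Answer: 2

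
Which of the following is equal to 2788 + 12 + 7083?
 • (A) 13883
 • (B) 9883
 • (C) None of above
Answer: B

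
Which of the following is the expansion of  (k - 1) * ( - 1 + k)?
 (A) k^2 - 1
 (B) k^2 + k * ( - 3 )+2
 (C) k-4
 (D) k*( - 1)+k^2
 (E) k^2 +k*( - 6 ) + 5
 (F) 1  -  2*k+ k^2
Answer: F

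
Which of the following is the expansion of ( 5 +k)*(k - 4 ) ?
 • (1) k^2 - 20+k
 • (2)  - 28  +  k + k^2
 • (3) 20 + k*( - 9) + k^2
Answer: 1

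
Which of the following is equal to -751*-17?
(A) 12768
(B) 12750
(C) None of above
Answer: C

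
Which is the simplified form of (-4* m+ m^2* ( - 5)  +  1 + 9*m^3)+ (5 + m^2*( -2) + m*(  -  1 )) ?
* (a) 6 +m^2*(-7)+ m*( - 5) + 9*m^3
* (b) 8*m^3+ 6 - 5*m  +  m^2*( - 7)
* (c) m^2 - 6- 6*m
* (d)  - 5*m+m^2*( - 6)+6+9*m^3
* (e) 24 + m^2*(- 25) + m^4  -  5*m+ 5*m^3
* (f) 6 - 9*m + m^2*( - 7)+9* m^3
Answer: a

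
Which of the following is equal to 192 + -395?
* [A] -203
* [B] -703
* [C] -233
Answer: A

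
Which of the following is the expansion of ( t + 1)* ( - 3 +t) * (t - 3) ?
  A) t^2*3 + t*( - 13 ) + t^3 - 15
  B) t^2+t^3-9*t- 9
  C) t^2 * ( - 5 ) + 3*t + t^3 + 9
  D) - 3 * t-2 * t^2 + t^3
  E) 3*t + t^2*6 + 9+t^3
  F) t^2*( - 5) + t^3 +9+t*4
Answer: C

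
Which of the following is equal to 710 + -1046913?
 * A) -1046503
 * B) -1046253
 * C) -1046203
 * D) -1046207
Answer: C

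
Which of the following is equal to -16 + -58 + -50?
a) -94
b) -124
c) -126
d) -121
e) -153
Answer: b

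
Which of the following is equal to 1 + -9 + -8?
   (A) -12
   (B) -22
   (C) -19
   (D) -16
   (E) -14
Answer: D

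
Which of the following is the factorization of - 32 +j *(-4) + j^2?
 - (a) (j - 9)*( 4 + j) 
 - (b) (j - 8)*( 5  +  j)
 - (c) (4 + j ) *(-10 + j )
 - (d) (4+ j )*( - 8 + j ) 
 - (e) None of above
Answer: d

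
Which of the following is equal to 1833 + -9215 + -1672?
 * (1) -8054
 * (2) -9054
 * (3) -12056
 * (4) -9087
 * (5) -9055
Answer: 2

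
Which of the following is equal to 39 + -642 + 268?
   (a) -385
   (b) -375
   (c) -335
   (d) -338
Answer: c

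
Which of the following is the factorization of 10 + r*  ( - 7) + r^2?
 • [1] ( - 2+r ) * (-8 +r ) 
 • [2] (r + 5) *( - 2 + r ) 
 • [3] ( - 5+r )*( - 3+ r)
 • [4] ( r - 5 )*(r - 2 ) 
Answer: 4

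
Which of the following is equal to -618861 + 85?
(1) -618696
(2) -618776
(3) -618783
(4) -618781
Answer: 2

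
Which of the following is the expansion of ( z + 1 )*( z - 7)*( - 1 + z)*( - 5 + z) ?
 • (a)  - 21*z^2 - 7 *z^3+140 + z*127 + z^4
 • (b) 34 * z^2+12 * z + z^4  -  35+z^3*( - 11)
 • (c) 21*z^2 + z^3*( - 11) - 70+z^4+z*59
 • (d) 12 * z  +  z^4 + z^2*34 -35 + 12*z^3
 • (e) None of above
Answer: e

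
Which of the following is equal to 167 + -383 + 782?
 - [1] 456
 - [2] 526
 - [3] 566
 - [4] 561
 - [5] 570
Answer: 3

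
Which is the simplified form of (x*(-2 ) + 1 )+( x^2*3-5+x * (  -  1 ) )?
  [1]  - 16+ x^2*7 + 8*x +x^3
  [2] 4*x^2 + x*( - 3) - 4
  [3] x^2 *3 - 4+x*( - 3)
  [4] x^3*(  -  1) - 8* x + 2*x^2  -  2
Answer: 3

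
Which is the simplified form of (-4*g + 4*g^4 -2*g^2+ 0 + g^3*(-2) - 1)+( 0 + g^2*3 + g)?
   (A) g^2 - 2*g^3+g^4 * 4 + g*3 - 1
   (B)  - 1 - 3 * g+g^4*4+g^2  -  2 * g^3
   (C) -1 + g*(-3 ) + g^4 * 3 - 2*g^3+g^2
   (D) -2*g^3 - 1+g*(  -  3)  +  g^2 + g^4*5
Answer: B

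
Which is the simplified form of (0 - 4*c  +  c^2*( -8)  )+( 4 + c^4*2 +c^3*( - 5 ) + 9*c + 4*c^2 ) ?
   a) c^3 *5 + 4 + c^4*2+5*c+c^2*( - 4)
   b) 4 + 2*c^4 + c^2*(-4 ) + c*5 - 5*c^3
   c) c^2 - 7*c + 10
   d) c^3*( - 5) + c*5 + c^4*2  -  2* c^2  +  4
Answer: b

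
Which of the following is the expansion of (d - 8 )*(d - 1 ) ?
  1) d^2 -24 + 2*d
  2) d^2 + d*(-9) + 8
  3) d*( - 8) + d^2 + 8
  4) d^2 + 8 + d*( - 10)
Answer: 2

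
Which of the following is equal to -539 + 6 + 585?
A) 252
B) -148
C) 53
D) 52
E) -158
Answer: D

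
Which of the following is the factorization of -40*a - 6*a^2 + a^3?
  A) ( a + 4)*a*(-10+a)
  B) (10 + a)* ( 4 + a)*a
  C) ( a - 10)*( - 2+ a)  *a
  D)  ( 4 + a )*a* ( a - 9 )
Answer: A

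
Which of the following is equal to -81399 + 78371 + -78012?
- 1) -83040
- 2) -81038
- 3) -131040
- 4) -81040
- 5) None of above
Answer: 4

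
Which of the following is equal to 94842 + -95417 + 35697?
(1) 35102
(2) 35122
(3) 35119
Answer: 2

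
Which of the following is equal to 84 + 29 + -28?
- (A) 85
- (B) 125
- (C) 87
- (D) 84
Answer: A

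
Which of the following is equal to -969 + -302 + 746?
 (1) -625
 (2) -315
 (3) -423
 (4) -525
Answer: 4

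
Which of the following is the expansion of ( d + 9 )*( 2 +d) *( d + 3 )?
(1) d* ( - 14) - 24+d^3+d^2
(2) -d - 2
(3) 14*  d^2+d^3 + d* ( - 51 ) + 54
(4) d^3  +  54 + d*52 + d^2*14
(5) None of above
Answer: 5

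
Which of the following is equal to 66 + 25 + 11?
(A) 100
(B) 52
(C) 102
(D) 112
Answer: C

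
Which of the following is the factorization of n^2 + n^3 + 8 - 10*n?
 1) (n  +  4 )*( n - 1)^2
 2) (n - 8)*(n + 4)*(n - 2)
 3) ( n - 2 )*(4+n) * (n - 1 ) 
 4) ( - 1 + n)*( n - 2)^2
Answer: 3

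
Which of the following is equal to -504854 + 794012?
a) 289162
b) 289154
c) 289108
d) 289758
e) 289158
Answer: e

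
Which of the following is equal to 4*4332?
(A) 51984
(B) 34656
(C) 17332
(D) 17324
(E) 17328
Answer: E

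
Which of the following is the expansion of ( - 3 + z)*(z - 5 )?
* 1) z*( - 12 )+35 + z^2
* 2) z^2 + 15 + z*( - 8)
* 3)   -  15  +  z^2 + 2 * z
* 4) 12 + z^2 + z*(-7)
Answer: 2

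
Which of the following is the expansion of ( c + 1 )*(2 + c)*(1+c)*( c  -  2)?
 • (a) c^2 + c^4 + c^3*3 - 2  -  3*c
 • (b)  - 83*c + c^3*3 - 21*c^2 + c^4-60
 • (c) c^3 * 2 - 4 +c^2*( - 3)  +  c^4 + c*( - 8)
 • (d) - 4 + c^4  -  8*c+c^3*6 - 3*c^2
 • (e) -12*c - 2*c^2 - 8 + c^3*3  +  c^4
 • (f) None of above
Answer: c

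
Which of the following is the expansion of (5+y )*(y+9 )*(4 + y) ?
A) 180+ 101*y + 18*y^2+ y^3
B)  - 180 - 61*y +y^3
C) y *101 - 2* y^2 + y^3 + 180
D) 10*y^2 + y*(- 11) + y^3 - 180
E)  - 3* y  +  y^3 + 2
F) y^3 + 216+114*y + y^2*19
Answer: A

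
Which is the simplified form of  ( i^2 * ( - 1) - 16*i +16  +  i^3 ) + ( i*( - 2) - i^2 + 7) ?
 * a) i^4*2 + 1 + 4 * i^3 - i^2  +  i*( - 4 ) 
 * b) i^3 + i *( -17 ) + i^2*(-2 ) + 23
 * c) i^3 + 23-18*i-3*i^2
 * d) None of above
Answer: d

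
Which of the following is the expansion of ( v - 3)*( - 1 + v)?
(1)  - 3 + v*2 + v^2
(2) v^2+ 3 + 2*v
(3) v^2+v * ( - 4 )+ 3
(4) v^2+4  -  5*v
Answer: 3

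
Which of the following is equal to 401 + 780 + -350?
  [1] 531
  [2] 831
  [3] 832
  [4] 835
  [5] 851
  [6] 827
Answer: 2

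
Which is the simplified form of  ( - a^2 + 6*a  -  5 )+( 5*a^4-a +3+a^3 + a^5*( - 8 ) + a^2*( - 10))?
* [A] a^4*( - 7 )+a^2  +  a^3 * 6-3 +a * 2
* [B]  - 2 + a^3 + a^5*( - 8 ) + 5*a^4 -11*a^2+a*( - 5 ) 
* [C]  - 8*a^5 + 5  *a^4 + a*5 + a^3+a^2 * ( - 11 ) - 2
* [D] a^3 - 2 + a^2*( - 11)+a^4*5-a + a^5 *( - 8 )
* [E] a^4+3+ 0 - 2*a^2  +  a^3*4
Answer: C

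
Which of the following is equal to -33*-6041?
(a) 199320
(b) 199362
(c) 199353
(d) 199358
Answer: c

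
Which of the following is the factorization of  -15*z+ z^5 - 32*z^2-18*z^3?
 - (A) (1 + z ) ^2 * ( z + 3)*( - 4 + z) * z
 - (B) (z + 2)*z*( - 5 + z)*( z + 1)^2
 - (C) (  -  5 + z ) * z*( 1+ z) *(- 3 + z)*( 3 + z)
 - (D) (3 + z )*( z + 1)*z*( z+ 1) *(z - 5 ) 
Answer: D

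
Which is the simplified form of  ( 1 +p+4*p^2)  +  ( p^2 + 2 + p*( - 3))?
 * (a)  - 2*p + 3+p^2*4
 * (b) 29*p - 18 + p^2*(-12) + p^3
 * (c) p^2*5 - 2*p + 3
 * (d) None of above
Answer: c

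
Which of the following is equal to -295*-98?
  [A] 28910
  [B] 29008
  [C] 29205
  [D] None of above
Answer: A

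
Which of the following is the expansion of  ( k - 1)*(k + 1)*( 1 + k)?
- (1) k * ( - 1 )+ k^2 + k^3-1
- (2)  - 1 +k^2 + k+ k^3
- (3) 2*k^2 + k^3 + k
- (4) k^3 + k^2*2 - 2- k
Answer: 1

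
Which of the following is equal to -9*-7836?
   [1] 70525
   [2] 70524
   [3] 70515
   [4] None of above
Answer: 2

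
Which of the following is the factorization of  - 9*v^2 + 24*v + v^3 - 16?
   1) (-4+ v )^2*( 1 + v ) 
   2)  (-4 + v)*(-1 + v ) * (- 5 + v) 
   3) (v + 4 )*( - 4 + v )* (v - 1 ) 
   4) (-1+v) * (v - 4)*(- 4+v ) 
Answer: 4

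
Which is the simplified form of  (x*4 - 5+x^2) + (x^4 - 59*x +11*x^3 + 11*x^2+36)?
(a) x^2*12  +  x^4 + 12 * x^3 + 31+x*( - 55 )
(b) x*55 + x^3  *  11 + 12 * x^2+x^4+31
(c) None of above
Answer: c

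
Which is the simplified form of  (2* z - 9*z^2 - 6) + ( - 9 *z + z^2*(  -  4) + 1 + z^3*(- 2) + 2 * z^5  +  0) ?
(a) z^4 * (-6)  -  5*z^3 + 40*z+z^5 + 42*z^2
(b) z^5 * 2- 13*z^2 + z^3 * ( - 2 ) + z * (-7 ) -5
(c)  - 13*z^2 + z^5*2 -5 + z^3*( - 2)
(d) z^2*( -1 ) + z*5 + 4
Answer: b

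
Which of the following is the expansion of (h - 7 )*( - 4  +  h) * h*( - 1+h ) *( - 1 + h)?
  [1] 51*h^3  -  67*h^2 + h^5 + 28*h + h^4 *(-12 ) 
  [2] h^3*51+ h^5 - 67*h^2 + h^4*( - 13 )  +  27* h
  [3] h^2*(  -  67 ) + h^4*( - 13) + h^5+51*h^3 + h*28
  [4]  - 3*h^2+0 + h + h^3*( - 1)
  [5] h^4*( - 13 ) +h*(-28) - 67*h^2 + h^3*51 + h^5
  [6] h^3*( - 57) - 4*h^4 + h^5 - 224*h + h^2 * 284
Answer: 3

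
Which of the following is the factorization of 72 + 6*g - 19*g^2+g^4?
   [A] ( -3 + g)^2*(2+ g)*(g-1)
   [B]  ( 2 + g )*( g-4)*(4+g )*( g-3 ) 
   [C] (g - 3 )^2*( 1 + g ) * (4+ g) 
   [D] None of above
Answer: D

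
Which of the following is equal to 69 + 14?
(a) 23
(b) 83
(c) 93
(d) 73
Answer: b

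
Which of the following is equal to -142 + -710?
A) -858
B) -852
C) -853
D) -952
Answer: B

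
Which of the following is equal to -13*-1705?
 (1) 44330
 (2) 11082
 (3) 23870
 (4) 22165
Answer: 4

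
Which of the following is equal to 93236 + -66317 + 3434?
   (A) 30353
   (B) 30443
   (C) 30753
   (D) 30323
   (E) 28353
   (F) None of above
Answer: A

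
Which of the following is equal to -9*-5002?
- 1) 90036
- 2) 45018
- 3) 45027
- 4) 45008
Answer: 2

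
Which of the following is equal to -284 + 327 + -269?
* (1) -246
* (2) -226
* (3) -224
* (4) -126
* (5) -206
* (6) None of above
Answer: 2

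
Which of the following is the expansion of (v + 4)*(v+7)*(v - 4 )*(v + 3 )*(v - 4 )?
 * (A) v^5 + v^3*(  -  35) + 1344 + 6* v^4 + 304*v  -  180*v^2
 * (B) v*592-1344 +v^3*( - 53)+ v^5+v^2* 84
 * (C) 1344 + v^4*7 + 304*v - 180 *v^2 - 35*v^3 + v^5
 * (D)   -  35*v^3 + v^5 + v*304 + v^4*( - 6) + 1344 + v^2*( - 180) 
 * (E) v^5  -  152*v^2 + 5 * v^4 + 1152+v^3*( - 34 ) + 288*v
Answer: A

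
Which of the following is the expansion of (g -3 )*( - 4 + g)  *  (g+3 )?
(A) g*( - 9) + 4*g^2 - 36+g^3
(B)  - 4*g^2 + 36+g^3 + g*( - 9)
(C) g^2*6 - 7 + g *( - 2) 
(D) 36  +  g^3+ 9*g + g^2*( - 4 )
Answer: B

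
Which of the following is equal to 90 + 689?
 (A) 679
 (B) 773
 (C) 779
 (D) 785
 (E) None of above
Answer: C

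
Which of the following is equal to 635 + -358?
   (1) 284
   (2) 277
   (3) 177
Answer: 2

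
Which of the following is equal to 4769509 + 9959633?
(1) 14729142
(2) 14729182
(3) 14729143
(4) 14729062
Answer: 1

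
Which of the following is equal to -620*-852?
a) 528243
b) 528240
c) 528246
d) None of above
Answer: b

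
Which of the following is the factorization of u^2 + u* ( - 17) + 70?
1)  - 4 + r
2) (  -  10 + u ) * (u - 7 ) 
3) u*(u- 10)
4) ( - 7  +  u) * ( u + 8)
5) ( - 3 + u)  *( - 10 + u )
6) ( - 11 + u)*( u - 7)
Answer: 2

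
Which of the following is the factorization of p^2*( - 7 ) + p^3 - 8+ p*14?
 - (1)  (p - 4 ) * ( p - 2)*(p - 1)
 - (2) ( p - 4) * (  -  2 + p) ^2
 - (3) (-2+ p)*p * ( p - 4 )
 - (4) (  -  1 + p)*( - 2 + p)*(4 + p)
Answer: 1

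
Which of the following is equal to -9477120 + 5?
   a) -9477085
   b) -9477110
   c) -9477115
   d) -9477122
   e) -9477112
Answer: c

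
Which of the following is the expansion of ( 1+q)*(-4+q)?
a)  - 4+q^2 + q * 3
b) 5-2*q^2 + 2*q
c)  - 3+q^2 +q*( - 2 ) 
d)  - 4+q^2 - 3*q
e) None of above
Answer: d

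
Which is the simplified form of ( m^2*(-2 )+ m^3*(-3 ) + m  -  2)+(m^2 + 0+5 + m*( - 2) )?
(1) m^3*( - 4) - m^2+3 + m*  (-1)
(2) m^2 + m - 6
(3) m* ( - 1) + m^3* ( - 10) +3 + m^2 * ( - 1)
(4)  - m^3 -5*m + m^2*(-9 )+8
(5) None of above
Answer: 5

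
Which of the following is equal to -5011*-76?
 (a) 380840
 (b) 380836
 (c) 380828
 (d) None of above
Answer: b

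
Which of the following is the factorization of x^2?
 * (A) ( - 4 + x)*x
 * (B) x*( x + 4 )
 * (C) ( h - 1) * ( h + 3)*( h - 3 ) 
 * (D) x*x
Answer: D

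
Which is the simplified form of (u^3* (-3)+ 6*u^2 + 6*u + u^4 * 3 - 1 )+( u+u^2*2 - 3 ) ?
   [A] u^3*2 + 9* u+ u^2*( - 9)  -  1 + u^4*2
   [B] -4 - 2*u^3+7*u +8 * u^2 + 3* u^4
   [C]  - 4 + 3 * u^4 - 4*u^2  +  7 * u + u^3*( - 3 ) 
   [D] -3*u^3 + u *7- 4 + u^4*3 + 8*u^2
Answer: D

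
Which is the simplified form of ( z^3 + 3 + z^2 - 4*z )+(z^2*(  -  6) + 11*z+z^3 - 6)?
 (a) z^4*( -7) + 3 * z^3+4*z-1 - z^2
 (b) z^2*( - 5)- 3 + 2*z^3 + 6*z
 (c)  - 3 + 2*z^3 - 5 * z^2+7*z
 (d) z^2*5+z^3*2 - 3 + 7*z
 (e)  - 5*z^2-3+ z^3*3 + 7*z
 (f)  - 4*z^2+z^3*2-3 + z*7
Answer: c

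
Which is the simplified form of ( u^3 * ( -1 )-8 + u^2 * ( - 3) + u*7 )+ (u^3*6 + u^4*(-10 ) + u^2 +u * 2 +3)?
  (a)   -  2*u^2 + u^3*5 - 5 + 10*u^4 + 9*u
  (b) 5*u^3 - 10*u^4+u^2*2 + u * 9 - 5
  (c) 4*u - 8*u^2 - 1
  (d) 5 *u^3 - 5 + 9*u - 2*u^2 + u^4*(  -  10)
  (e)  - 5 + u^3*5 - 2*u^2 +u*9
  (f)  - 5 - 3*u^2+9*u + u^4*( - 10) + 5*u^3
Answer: d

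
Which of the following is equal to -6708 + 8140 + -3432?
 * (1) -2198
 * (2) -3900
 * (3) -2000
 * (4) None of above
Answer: 3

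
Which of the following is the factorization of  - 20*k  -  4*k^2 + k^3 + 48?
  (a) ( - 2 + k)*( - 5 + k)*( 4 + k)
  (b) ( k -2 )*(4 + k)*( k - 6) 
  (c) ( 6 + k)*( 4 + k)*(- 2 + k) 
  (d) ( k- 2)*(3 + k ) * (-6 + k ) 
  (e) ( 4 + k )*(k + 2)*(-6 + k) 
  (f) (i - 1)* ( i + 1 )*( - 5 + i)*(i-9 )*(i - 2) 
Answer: b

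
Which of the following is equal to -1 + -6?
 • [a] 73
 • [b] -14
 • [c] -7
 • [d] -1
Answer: c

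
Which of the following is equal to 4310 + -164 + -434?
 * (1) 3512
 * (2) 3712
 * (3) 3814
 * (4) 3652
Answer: 2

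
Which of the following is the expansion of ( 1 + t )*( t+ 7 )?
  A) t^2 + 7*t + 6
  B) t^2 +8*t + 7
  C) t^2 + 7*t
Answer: B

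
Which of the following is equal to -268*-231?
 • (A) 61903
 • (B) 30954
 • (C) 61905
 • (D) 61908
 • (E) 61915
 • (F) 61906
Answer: D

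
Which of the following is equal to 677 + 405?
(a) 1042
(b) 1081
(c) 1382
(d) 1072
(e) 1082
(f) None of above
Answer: e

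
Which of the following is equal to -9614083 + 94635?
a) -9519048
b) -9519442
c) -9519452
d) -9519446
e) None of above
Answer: e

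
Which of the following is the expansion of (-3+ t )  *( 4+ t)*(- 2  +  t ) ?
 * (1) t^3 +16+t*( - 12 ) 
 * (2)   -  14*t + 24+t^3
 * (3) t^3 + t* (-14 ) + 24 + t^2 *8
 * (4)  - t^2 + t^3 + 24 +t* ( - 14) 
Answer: 4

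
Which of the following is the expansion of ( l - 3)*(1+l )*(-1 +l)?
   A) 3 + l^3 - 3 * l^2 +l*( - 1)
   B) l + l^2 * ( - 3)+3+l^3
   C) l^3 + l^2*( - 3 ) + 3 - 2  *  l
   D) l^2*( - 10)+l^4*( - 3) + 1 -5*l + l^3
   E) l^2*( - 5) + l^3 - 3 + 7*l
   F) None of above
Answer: A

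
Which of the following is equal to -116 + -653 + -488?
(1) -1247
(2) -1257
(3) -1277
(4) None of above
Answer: 2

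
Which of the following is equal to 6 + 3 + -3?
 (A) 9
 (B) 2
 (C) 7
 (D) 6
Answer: D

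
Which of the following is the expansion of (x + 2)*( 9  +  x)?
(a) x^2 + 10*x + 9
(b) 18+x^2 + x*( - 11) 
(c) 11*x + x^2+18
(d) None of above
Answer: c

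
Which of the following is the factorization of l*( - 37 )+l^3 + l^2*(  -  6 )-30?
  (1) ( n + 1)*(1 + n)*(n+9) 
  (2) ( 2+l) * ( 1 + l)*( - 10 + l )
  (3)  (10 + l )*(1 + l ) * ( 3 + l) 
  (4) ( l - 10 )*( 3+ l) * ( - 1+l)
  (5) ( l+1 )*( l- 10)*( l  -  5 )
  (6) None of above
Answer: 6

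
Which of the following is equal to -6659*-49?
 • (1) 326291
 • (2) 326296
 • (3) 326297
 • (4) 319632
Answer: 1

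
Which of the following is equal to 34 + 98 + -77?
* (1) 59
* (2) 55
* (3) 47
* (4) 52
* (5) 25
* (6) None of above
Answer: 2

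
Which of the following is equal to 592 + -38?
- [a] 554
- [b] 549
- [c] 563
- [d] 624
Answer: a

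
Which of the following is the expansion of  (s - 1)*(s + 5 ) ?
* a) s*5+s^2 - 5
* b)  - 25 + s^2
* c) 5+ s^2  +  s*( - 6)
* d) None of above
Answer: d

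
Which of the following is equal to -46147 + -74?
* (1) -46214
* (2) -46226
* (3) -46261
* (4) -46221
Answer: 4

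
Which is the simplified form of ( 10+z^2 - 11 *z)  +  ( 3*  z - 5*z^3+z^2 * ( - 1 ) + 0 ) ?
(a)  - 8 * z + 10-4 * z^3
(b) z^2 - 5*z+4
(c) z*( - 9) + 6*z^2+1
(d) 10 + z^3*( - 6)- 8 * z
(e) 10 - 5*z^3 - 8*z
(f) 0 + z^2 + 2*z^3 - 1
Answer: e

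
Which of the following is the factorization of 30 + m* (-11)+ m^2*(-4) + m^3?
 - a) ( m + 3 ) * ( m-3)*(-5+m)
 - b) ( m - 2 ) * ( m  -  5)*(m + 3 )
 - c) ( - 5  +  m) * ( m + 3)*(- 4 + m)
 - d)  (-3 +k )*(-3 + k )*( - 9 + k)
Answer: b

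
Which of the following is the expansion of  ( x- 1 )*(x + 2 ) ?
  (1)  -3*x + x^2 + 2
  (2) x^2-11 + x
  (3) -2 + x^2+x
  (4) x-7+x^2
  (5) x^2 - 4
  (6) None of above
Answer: 3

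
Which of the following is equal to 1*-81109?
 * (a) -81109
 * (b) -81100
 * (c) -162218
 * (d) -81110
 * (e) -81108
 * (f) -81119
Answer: a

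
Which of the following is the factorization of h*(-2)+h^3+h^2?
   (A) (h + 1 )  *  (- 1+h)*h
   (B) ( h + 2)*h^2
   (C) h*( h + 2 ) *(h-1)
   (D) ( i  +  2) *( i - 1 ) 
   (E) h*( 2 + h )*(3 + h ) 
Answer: C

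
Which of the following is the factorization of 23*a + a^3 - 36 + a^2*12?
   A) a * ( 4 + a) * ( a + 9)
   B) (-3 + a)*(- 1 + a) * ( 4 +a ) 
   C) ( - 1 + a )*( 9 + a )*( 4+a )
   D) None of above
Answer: C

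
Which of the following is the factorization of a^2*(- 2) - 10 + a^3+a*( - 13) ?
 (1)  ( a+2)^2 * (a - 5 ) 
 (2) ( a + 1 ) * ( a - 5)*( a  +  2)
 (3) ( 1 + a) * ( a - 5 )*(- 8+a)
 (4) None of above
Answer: 2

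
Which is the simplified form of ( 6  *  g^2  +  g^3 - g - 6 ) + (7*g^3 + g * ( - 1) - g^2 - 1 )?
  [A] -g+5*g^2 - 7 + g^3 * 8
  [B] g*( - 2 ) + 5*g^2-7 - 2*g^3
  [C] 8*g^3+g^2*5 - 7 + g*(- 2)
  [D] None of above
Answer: C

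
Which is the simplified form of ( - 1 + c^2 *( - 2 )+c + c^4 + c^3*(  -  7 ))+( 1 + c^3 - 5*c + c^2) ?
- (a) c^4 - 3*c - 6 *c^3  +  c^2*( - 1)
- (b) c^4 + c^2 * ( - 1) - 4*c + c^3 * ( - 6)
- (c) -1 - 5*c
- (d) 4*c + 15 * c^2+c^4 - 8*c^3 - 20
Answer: b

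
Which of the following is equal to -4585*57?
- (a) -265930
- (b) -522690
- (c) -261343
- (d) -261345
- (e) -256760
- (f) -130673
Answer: d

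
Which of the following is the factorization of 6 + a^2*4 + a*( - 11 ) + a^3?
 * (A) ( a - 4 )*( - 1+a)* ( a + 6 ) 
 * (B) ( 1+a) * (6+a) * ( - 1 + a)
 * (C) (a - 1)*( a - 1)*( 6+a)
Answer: C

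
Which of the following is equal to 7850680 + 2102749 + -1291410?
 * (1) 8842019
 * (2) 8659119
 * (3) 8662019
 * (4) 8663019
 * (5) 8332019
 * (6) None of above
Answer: 3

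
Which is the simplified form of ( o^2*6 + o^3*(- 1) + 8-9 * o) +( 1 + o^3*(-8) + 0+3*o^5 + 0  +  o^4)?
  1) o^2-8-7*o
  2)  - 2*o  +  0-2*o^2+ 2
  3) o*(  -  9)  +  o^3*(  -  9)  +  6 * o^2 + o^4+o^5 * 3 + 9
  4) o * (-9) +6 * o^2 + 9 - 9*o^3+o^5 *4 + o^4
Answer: 3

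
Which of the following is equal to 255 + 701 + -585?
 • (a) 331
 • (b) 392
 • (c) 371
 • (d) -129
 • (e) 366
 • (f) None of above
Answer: c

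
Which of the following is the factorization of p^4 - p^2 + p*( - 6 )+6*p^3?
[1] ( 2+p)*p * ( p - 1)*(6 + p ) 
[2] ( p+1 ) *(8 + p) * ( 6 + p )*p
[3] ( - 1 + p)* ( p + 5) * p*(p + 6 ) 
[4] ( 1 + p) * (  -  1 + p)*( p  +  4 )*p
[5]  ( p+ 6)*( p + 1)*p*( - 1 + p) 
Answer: 5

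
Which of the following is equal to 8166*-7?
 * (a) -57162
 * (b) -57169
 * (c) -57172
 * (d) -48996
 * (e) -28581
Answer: a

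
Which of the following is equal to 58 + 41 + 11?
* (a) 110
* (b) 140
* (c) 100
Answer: a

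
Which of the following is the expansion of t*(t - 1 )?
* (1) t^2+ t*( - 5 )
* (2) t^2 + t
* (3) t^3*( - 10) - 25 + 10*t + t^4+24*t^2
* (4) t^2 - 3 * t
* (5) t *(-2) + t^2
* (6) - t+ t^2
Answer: 6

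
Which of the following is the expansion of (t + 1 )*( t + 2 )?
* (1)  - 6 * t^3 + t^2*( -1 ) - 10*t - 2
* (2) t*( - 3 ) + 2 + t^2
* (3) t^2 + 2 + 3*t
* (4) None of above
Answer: 3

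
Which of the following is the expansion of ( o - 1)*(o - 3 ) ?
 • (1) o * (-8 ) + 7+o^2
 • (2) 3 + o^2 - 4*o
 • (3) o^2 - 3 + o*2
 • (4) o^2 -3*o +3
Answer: 2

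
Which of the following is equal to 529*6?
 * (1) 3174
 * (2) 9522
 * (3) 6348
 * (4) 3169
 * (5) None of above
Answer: 1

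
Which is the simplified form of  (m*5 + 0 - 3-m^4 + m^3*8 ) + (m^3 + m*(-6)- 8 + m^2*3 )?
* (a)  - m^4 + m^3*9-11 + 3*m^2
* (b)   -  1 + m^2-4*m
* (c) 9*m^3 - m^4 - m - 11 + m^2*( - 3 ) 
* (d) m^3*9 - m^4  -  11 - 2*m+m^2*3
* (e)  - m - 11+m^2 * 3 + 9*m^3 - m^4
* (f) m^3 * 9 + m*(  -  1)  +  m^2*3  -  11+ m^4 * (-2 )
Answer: e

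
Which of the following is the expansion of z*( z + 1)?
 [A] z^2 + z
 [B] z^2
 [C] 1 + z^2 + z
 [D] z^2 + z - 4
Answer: A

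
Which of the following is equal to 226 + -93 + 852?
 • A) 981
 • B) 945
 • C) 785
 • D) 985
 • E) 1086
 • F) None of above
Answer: D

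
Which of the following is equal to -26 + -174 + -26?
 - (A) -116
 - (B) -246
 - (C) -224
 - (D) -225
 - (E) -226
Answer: E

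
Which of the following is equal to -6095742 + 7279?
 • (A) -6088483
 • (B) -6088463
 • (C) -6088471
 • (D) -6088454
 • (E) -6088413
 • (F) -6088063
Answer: B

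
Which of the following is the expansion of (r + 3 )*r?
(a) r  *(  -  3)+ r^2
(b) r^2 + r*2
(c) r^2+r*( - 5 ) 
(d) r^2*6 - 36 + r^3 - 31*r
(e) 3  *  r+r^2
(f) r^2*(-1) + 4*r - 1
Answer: e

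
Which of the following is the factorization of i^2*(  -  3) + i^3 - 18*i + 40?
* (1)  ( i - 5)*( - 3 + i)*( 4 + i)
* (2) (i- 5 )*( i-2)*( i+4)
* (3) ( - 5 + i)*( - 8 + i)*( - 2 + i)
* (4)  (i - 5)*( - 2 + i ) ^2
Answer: 2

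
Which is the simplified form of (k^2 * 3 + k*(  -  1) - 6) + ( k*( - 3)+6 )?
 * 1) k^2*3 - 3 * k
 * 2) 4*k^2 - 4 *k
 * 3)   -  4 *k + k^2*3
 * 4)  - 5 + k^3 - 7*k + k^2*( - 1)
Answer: 3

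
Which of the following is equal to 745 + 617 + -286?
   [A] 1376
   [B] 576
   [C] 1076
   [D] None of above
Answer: C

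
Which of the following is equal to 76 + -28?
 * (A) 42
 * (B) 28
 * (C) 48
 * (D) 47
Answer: C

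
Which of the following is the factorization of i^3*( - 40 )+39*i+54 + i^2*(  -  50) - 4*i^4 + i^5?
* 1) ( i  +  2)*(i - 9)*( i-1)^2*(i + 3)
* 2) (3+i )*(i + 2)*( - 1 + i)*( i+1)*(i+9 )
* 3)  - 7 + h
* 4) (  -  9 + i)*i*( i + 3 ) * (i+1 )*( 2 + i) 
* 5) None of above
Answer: 5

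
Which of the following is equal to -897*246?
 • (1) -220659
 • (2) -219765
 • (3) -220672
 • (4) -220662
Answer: 4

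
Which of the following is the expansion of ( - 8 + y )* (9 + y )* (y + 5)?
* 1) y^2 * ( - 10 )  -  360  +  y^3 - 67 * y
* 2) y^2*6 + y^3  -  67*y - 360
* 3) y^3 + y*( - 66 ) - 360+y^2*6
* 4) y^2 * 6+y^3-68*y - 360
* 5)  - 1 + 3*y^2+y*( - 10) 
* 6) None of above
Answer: 2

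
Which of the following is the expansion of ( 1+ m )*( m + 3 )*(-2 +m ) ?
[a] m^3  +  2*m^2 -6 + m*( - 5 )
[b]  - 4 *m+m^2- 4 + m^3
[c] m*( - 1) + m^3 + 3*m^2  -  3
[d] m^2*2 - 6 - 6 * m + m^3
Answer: a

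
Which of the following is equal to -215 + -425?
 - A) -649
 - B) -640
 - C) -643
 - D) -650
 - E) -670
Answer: B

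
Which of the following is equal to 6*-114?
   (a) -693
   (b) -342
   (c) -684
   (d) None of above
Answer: c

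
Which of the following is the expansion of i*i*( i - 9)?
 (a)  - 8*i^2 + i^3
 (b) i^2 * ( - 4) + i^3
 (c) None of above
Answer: c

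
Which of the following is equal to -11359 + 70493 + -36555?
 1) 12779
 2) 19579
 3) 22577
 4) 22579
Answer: 4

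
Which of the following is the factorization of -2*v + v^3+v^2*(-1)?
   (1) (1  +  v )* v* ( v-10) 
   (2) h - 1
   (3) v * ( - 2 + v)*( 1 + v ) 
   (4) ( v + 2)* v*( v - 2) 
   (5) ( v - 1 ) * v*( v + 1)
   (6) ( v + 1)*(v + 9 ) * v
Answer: 3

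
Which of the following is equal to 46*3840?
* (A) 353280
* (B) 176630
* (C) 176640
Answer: C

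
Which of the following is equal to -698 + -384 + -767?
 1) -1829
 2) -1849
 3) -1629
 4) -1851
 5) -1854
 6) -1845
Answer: 2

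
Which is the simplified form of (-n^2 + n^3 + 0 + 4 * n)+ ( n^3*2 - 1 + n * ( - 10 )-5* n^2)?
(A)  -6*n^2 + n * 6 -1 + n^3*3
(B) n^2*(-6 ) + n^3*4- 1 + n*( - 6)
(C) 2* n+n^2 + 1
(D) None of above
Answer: D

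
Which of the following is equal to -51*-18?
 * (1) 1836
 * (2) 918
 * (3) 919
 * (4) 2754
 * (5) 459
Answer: 2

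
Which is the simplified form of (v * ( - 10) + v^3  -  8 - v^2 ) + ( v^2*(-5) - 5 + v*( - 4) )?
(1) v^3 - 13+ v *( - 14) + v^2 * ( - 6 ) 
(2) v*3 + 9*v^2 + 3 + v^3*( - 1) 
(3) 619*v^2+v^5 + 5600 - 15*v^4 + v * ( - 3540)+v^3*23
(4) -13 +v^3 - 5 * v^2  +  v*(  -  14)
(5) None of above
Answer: 1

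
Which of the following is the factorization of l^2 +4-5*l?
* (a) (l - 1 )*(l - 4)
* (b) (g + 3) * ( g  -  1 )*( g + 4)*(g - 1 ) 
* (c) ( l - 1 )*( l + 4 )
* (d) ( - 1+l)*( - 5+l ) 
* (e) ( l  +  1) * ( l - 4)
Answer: a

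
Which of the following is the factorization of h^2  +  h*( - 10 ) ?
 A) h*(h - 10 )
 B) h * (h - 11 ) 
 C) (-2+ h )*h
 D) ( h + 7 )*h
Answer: A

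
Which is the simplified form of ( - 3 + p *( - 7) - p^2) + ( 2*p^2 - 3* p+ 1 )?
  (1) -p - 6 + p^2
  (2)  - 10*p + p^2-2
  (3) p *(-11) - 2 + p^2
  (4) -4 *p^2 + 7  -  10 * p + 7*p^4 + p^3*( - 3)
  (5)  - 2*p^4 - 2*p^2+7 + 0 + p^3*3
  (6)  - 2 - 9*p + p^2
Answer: 2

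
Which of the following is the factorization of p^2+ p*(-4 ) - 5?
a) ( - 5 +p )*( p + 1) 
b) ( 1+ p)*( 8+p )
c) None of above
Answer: a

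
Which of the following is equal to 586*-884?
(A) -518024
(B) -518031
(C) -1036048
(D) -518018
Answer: A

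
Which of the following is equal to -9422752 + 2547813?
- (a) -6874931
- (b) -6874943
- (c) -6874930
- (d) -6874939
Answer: d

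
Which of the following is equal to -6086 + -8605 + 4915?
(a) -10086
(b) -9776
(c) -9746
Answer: b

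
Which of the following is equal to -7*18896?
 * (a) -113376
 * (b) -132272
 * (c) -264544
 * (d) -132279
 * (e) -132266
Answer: b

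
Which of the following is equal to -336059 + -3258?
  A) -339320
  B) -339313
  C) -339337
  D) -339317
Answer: D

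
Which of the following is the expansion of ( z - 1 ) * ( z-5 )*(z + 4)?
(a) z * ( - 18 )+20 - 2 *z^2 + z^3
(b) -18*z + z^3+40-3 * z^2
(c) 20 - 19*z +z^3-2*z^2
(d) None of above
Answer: c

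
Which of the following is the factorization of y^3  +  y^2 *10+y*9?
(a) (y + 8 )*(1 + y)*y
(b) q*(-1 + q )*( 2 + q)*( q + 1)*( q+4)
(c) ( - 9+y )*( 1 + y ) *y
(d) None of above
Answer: d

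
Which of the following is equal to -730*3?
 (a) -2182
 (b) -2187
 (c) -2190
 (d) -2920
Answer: c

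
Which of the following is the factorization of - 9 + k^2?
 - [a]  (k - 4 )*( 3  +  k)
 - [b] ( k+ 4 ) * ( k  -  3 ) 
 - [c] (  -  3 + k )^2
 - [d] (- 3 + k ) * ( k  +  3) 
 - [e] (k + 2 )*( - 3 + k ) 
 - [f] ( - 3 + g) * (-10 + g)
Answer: d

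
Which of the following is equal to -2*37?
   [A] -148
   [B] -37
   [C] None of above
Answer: C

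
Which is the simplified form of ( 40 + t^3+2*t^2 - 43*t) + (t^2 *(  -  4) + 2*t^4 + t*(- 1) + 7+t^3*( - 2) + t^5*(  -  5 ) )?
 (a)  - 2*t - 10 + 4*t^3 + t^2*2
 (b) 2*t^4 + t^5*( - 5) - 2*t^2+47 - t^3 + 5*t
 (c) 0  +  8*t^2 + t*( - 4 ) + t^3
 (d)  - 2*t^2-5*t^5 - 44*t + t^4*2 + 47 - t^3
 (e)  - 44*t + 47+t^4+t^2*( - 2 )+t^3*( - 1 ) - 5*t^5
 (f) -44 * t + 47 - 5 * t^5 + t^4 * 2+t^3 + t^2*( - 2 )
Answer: d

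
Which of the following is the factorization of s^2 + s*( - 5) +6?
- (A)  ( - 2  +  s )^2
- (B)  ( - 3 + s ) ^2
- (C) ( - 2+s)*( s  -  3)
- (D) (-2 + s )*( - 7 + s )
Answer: C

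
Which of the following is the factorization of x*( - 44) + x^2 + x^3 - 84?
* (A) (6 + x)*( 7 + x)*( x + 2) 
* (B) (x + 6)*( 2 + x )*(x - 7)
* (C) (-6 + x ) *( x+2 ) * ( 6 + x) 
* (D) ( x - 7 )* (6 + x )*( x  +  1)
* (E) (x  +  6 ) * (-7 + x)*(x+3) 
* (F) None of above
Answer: B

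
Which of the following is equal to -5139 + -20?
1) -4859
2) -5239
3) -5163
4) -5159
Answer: 4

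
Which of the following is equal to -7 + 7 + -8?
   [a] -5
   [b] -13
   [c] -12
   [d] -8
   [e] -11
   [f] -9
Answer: d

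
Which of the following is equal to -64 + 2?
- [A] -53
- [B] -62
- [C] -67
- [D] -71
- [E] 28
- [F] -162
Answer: B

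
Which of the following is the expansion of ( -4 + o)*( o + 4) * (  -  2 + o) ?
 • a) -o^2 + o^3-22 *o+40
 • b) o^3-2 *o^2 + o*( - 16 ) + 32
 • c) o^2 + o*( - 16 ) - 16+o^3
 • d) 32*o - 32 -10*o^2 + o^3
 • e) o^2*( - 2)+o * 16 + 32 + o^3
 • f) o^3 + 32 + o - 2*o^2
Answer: b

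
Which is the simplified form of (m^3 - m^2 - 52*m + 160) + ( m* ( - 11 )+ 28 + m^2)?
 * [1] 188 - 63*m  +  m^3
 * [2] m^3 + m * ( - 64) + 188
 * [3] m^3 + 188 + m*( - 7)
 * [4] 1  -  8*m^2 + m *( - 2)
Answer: 1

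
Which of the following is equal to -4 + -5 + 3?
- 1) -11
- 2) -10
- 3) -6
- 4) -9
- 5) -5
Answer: 3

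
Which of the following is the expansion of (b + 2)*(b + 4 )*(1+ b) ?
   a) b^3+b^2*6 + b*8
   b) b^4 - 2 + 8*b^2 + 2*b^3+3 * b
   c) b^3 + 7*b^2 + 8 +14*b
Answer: c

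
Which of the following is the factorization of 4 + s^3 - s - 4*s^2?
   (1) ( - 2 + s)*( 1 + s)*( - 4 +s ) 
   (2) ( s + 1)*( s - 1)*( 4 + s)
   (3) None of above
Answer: 3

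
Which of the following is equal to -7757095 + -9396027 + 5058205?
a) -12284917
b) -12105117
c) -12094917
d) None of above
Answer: c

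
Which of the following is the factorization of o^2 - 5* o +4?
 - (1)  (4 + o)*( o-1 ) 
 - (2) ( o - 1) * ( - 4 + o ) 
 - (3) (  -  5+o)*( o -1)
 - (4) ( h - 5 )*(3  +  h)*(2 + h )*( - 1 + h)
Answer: 2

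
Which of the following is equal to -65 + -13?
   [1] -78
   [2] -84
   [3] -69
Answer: 1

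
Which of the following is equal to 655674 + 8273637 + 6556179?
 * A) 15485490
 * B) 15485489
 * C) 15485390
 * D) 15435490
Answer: A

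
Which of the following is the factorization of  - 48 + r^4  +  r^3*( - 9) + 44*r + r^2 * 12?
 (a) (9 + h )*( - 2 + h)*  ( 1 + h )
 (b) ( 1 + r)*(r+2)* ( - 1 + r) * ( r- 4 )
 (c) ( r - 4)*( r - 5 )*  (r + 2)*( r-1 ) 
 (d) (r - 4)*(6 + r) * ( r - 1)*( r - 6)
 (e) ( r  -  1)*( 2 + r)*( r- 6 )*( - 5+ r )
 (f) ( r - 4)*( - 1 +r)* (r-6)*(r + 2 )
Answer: f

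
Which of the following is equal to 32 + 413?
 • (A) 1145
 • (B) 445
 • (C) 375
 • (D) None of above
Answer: B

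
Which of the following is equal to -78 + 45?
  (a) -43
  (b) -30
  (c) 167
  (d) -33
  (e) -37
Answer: d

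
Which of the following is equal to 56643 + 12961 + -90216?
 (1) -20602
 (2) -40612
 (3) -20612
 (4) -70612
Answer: 3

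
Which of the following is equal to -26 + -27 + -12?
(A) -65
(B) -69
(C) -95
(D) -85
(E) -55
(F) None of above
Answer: A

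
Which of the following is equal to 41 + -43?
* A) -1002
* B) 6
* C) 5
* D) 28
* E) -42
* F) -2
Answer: F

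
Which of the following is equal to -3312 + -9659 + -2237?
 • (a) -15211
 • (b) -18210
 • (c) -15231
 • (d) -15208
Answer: d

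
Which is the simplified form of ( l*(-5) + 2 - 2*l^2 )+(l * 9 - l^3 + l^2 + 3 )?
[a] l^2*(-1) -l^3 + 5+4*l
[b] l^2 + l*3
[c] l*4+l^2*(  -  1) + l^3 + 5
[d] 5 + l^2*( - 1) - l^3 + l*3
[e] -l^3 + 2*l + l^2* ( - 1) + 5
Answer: a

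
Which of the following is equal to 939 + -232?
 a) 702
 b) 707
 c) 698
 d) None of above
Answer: b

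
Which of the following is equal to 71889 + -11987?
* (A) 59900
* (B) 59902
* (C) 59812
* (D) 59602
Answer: B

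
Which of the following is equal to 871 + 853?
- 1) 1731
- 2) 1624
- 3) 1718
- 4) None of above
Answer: 4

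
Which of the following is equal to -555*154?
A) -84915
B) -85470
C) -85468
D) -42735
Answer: B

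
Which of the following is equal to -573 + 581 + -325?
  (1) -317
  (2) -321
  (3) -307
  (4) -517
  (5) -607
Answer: 1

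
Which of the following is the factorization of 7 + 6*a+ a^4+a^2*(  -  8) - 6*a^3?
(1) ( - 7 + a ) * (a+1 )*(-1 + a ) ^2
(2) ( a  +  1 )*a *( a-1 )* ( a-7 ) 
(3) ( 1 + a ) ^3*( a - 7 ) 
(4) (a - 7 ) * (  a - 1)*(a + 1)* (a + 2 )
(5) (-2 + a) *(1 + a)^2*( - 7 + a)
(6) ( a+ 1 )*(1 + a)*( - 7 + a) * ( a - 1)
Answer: 6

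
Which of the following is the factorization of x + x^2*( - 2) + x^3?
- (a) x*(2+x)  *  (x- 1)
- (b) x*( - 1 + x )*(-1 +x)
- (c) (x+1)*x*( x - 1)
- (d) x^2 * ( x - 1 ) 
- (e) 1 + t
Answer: b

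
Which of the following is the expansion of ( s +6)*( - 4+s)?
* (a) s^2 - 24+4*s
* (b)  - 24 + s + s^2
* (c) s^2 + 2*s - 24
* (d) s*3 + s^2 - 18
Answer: c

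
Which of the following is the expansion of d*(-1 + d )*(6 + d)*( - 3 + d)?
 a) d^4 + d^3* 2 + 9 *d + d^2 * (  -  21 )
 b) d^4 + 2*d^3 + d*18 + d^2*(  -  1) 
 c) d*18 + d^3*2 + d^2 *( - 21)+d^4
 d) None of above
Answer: c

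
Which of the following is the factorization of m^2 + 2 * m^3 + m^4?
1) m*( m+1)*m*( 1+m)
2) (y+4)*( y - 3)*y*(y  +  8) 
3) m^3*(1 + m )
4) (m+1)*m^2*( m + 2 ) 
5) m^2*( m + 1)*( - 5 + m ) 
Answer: 1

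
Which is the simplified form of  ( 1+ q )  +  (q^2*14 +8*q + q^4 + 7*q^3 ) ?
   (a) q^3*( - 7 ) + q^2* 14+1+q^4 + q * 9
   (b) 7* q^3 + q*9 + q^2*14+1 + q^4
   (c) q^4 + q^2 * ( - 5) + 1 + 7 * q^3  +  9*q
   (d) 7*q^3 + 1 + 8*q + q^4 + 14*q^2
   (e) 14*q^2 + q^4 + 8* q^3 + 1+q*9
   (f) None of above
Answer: b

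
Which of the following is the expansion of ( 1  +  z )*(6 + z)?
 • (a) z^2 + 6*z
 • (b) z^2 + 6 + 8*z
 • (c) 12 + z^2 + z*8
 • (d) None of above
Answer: d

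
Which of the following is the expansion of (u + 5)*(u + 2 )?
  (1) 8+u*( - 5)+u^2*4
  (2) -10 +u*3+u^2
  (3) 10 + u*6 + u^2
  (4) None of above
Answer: 4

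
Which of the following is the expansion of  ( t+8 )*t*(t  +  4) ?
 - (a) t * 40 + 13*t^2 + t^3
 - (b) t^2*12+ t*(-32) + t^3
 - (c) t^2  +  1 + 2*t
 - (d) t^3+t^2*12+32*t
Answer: d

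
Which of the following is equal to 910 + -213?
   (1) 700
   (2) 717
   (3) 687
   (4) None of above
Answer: 4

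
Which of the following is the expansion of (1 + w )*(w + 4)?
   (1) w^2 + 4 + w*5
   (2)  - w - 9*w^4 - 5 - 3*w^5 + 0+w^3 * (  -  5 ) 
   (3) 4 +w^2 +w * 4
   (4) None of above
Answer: 1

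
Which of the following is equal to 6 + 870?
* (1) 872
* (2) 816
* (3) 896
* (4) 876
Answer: 4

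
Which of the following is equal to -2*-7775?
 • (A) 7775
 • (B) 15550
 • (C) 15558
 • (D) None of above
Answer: B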